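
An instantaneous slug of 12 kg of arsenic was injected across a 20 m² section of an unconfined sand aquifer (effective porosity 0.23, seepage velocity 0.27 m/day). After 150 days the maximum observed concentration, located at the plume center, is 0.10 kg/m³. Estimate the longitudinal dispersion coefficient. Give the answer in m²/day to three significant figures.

0.361 m²/day

At the plume center C_max = M/(n_e·A·√(4πDt)), so D = M²/(4πt·(n_e·A·C_max)²).
n_e·A·C_max = 0.23 × 20 × 0.10 = 0.4600 kg/m.
D = 12²/(4π × 150 × 0.4600²) = 0.361 m²/day.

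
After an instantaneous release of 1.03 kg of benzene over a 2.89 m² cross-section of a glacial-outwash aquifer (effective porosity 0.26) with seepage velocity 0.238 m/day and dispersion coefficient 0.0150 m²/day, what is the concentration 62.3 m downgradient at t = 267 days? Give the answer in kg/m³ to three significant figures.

0.175 kg/m³

For an instantaneous plane source, C(x,t) = M/(n_e·A·√(4πDt)) · exp(−(x−vt)²/(4Dt)), with n_e·A the pore (flow) area.
Plume center vt = 0.238 × 267 = 63.546 m, so the well at 62.3 m is 1.246 m upgradient of the peak.
√(4πDt) = 7.094 m, giving peak height M/(n_e·A·√(4πDt)) = 1.03/(0.26 × 2.89 × 7.094) = 0.1932 kg/m³.
(x−vt)²/(4Dt) = (-1.246)²/(4 × 0.0150 × 267) = 0.09691; exp(−0.09691) = 0.9076.
C = 0.1932 × 0.9076 = 0.175 kg/m³.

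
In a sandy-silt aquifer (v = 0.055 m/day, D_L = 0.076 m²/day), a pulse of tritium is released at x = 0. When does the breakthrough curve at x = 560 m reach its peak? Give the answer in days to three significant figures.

10200 days

For the 1D instantaneous-source solution, setting ∂C/∂t = 0 at fixed x gives v²t² + 2Dt − x² = 0, so t = (√(D² + v²x²) − D)/v².
√(D² + v²x²) = √(0.076² + 0.055² × 560²) = 30.80; v² = 0.003025.
t = (30.80 − 0.076)/0.003025 = 10200 days (vs. the pure-advection estimate x/v = 10200 d).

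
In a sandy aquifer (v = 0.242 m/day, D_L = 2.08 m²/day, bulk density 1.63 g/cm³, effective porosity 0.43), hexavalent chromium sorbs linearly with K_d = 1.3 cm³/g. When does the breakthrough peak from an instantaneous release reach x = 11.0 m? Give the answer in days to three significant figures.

Retardation factor R = 1 + ρ_b·K_d/n = 1 + 1.63 × 1.3/0.43 = 5.928.
Sorption retards both mechanisms: v_R = v/R = 0.04082 m/day, D_R = D/R = 0.3509 m²/day.
Peak time from v_R²t² + 2D_R t − x² = 0: t = (√(D_R² + v_R²x²) − D_R)/v_R².
√(D_R² + v_R²x²) = √(0.3509² + 0.04082² × 11.0²) = 0.5699; v_R² = 0.001666.
t = (0.5699 − 0.3509)/0.001666 = 131 days.

131 days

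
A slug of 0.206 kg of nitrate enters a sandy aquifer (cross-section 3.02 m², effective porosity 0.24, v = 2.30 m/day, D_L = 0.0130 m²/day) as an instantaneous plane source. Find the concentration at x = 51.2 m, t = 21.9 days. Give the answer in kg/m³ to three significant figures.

For an instantaneous plane source, C(x,t) = M/(n_e·A·√(4πDt)) · exp(−(x−vt)²/(4Dt)), with n_e·A the pore (flow) area.
Plume center vt = 2.30 × 21.9 = 50.37 m, so the well at 51.2 m is 0.83 m downgradient of the peak.
√(4πDt) = 1.891 m, giving peak height M/(n_e·A·√(4πDt)) = 0.206/(0.24 × 3.02 × 1.891) = 0.1503 kg/m³.
(x−vt)²/(4Dt) = (0.83)²/(4 × 0.0130 × 21.9) = 0.6049; exp(−0.6049) = 0.5461.
C = 0.1503 × 0.5461 = 0.0821 kg/m³.

0.0821 kg/m³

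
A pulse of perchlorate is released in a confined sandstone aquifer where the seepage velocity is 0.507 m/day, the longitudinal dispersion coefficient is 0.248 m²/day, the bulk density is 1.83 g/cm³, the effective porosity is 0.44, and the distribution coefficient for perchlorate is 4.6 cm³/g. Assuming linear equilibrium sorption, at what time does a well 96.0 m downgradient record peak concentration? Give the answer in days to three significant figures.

3790 days

Retardation factor R = 1 + ρ_b·K_d/n = 1 + 1.83 × 4.6/0.44 = 20.13.
Sorption retards both mechanisms: v_R = v/R = 0.02519 m/day, D_R = D/R = 0.01232 m²/day.
Peak time from v_R²t² + 2D_R t − x² = 0: t = (√(D_R² + v_R²x²) − D_R)/v_R².
√(D_R² + v_R²x²) = √(0.01232² + 0.02519² × 96.0²) = 2.418; v_R² = 0.0006345.
t = (2.418 − 0.01232)/0.0006345 = 3790 days.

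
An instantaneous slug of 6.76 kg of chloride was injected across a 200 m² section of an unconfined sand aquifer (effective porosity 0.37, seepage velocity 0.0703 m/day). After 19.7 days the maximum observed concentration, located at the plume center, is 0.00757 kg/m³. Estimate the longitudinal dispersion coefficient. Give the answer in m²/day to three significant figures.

At the plume center C_max = M/(n_e·A·√(4πDt)), so D = M²/(4πt·(n_e·A·C_max)²).
n_e·A·C_max = 0.37 × 200 × 0.00757 = 0.5602 kg/m.
D = 6.76²/(4π × 19.7 × 0.5602²) = 0.588 m²/day.

0.588 m²/day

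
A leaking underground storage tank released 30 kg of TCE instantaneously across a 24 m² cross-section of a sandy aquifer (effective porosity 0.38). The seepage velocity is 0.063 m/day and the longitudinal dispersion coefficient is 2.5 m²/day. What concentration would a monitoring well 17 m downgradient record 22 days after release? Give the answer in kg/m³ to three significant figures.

0.0413 kg/m³

For an instantaneous plane source, C(x,t) = M/(n_e·A·√(4πDt)) · exp(−(x−vt)²/(4Dt)), with n_e·A the pore (flow) area.
Plume center vt = 0.063 × 22 = 1.386 m, so the well at 17 m is 15.614 m downgradient of the peak.
√(4πDt) = 26.29 m, giving peak height M/(n_e·A·√(4πDt)) = 30/(0.38 × 24 × 26.29) = 0.1251 kg/m³.
(x−vt)²/(4Dt) = (15.614)²/(4 × 2.5 × 22) = 1.108; exp(−1.108) = 0.3302.
C = 0.1251 × 0.3302 = 0.0413 kg/m³.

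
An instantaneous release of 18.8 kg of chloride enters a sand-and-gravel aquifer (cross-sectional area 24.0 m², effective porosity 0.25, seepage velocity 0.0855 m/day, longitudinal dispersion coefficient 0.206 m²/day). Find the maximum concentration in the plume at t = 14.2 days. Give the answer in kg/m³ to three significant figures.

0.517 kg/m³

The peak of an instantaneous 1D plume sits at x = vt; there the Gaussian factor is 1 and C_max = M/(n_e·A·√(4πDt)), where n_e·A is the pore area the mass is dissolved in.
√(4πDt) = √(4π × 0.206 × 14.2) = 6.063 m, so C_max = 18.8/(0.25 × 24.0 × 6.063) = 0.517 kg/m³.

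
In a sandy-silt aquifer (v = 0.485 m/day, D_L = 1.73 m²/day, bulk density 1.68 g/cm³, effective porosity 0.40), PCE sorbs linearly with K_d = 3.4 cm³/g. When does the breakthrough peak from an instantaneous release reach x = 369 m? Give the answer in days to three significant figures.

11500 days

Retardation factor R = 1 + ρ_b·K_d/n = 1 + 1.68 × 3.4/0.40 = 15.28.
Sorption retards both mechanisms: v_R = v/R = 0.03174 m/day, D_R = D/R = 0.1132 m²/day.
Peak time from v_R²t² + 2D_R t − x² = 0: t = (√(D_R² + v_R²x²) − D_R)/v_R².
√(D_R² + v_R²x²) = √(0.1132² + 0.03174² × 369²) = 11.71; v_R² = 0.001007.
t = (11.71 − 0.1132)/0.001007 = 11500 days.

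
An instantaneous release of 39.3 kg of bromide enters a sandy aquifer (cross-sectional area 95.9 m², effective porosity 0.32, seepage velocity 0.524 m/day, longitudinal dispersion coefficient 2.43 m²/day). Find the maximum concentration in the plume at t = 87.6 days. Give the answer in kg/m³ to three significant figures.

The peak of an instantaneous 1D plume sits at x = vt; there the Gaussian factor is 1 and C_max = M/(n_e·A·√(4πDt)), where n_e·A is the pore area the mass is dissolved in.
√(4πDt) = √(4π × 2.43 × 87.6) = 51.72 m, so C_max = 39.3/(0.32 × 95.9 × 51.72) = 0.0248 kg/m³.

0.0248 kg/m³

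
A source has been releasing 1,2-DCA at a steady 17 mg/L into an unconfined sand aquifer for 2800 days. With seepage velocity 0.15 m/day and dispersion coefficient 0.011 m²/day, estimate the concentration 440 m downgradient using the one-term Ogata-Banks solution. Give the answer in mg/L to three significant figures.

For a continuous step input, C/C₀ ≈ ½·erfc((x−vt)/(2√(Dt))).
vt = 0.15 × 2800 = 420 m and 2√(Dt) = 2√(0.011 × 2800) = 11.10 m.
Argument (x−vt)/(2√(Dt)) = (440 − 420)/11.10 = 1.802; ½·erfc(1.802) = 0.005411.
C = 17 × 0.005411 = 0.0920 mg/L.

0.0920 mg/L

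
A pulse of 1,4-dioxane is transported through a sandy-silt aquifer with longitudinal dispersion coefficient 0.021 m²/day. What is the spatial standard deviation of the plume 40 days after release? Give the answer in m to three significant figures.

1.30 m

Dispersive spreading gives a Gaussian with σ² = 2Dt; advection only shifts the center.
σ = √(2 × 0.021 × 40) = 1.30 m.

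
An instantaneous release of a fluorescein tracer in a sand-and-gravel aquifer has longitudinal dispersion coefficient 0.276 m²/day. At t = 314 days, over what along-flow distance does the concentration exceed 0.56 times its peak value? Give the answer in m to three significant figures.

28.4 m

The plume is Gaussian with σ = √(2Dt) = √(2 × 0.276 × 314) = 13.17 m.
C/C_peak = exp(−Δx²/(2σ²)) = 0.56 ⇒ Δx = σ·√(−2 ln 0.56) = 13.17 × 1.077 = 14.18 m.
Width = 2Δx = 28.4 m.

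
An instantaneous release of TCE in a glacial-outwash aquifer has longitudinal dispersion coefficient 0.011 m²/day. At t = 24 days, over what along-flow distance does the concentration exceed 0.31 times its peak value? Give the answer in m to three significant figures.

2.22 m

The plume is Gaussian with σ = √(2Dt) = √(2 × 0.011 × 24) = 0.7266 m.
C/C_peak = exp(−Δx²/(2σ²)) = 0.31 ⇒ Δx = σ·√(−2 ln 0.31) = 0.7266 × 1.530 = 1.112 m.
Width = 2Δx = 2.22 m.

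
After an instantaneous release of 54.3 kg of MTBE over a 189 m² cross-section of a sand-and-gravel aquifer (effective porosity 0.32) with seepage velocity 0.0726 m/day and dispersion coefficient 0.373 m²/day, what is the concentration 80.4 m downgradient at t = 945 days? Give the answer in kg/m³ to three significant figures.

0.0122 kg/m³

For an instantaneous plane source, C(x,t) = M/(n_e·A·√(4πDt)) · exp(−(x−vt)²/(4Dt)), with n_e·A the pore (flow) area.
Plume center vt = 0.0726 × 945 = 68.607 m, so the well at 80.4 m is 11.793 m downgradient of the peak.
√(4πDt) = 66.55 m, giving peak height M/(n_e·A·√(4πDt)) = 54.3/(0.32 × 189 × 66.55) = 0.01349 kg/m³.
(x−vt)²/(4Dt) = (11.793)²/(4 × 0.373 × 945) = 0.09864; exp(−0.09864) = 0.9061.
C = 0.01349 × 0.9061 = 0.0122 kg/m³.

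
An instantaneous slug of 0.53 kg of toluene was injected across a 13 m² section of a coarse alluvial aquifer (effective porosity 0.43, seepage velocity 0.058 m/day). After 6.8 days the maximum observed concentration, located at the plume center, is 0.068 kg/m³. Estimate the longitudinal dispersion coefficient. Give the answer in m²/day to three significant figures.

0.0228 m²/day

At the plume center C_max = M/(n_e·A·√(4πDt)), so D = M²/(4πt·(n_e·A·C_max)²).
n_e·A·C_max = 0.43 × 13 × 0.068 = 0.3801 kg/m.
D = 0.53²/(4π × 6.8 × 0.3801²) = 0.0228 m²/day.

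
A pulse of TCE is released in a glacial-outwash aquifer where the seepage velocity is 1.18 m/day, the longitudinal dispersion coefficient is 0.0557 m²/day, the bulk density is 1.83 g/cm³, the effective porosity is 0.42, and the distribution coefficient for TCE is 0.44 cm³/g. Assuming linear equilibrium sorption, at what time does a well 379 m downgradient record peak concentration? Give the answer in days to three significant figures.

937 days

Retardation factor R = 1 + ρ_b·K_d/n = 1 + 1.83 × 0.44/0.42 = 2.917.
Sorption retards both mechanisms: v_R = v/R = 0.4045 m/day, D_R = D/R = 0.01909 m²/day.
Peak time from v_R²t² + 2D_R t − x² = 0: t = (√(D_R² + v_R²x²) − D_R)/v_R².
√(D_R² + v_R²x²) = √(0.01909² + 0.4045² × 379²) = 153.3; v_R² = 0.1636.
t = (153.3 − 0.01909)/0.1636 = 937 days.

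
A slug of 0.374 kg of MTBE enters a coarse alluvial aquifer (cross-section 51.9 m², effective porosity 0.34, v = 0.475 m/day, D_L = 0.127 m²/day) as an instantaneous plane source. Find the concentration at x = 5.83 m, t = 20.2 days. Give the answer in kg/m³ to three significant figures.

For an instantaneous plane source, C(x,t) = M/(n_e·A·√(4πDt)) · exp(−(x−vt)²/(4Dt)), with n_e·A the pore (flow) area.
Plume center vt = 0.475 × 20.2 = 9.595 m, so the well at 5.83 m is 3.765 m upgradient of the peak.
√(4πDt) = 5.678 m, giving peak height M/(n_e·A·√(4πDt)) = 0.374/(0.34 × 51.9 × 5.678) = 0.003733 kg/m³.
(x−vt)²/(4Dt) = (-3.765)²/(4 × 0.127 × 20.2) = 1.381; exp(−1.381) = 0.2513.
C = 0.003733 × 0.2513 = 0.000938 kg/m³.

0.000938 kg/m³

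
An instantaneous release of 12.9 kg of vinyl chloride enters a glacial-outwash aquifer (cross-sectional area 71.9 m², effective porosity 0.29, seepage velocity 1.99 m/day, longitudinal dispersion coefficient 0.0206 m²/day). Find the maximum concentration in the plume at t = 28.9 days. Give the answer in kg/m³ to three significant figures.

0.226 kg/m³

The peak of an instantaneous 1D plume sits at x = vt; there the Gaussian factor is 1 and C_max = M/(n_e·A·√(4πDt)), where n_e·A is the pore area the mass is dissolved in.
√(4πDt) = √(4π × 0.0206 × 28.9) = 2.735 m, so C_max = 12.9/(0.29 × 71.9 × 2.735) = 0.226 kg/m³.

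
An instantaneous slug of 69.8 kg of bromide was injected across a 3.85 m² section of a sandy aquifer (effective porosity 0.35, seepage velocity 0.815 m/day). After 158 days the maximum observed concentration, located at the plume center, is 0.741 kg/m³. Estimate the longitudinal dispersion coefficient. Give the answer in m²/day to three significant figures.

At the plume center C_max = M/(n_e·A·√(4πDt)), so D = M²/(4πt·(n_e·A·C_max)²).
n_e·A·C_max = 0.35 × 3.85 × 0.741 = 0.9985 kg/m.
D = 69.8²/(4π × 158 × 0.9985²) = 2.46 m²/day.

2.46 m²/day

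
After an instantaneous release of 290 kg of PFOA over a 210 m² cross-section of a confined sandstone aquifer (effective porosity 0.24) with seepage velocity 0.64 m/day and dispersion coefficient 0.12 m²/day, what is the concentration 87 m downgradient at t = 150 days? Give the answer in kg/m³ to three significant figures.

For an instantaneous plane source, C(x,t) = M/(n_e·A·√(4πDt)) · exp(−(x−vt)²/(4Dt)), with n_e·A the pore (flow) area.
Plume center vt = 0.64 × 150 = 96 m, so the well at 87 m is 9 m upgradient of the peak.
√(4πDt) = 15.04 m, giving peak height M/(n_e·A·√(4πDt)) = 290/(0.24 × 210 × 15.04) = 0.3826 kg/m³.
(x−vt)²/(4Dt) = (-9)²/(4 × 0.12 × 150) = 1.125; exp(−1.125) = 0.3247.
C = 0.3826 × 0.3247 = 0.124 kg/m³.

0.124 kg/m³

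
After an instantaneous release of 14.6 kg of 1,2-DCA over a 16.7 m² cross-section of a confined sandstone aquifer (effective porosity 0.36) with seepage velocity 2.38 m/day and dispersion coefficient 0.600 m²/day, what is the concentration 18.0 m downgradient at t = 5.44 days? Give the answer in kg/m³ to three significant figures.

For an instantaneous plane source, C(x,t) = M/(n_e·A·√(4πDt)) · exp(−(x−vt)²/(4Dt)), with n_e·A the pore (flow) area.
Plume center vt = 2.38 × 5.44 = 12.9472 m, so the well at 18.0 m is 5.0528 m downgradient of the peak.
√(4πDt) = 6.404 m, giving peak height M/(n_e·A·√(4πDt)) = 14.6/(0.36 × 16.7 × 6.404) = 0.3792 kg/m³.
(x−vt)²/(4Dt) = (5.0528)²/(4 × 0.600 × 5.44) = 1.955; exp(−1.955) = 0.1416.
C = 0.3792 × 0.1416 = 0.0537 kg/m³.

0.0537 kg/m³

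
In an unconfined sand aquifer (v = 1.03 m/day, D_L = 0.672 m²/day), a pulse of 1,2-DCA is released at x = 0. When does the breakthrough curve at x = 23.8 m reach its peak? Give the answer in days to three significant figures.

For the 1D instantaneous-source solution, setting ∂C/∂t = 0 at fixed x gives v²t² + 2Dt − x² = 0, so t = (√(D² + v²x²) − D)/v².
√(D² + v²x²) = √(0.672² + 1.03² × 23.8²) = 24.52; v² = 1.0609.
t = (24.52 − 0.672)/1.0609 = 22.5 days (vs. the pure-advection estimate x/v = 23.1 d).

22.5 days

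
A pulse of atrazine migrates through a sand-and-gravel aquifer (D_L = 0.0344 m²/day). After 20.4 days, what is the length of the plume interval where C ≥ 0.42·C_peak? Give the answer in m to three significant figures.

3.12 m

The plume is Gaussian with σ = √(2Dt) = √(2 × 0.0344 × 20.4) = 1.185 m.
C/C_peak = exp(−Δx²/(2σ²)) = 0.42 ⇒ Δx = σ·√(−2 ln 0.42) = 1.185 × 1.317 = 1.561 m.
Width = 2Δx = 3.12 m.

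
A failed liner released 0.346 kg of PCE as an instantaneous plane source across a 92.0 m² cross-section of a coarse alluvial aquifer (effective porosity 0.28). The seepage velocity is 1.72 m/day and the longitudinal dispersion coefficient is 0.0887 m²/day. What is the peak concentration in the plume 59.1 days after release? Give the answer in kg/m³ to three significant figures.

0.00165 kg/m³

The peak of an instantaneous 1D plume sits at x = vt; there the Gaussian factor is 1 and C_max = M/(n_e·A·√(4πDt)), where n_e·A is the pore area the mass is dissolved in.
√(4πDt) = √(4π × 0.0887 × 59.1) = 8.116 m, so C_max = 0.346/(0.28 × 92.0 × 8.116) = 0.00165 kg/m³.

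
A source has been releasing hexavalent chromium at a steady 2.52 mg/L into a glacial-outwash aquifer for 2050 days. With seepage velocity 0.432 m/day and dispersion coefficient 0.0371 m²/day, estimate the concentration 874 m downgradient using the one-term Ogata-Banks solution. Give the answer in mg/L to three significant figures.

2.08 mg/L

For a continuous step input, C/C₀ ≈ ½·erfc((x−vt)/(2√(Dt))).
vt = 0.432 × 2050 = 885.6 m and 2√(Dt) = 2√(0.0371 × 2050) = 17.44 m.
Argument (x−vt)/(2√(Dt)) = (874 − 885.6)/17.44 = -0.6651; ½·erfc(-0.6651) = 0.8265.
C = 2.52 × 0.8265 = 2.08 mg/L.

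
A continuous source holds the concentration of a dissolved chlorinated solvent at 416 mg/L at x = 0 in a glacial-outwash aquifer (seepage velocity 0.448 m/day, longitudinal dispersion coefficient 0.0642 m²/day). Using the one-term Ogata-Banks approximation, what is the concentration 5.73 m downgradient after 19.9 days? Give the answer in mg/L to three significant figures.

406 mg/L

For a continuous step input, C/C₀ ≈ ½·erfc((x−vt)/(2√(Dt))).
vt = 0.448 × 19.9 = 8.9152 m and 2√(Dt) = 2√(0.0642 × 19.9) = 2.261 m.
Argument (x−vt)/(2√(Dt)) = (5.73 − 8.9152)/2.261 = -1.409; ½·erfc(-1.409) = 0.9768.
C = 416 × 0.9768 = 406 mg/L.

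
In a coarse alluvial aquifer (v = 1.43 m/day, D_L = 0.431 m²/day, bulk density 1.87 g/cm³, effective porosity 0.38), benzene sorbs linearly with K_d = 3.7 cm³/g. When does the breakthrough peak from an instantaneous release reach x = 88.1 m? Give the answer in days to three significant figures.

Retardation factor R = 1 + ρ_b·K_d/n = 1 + 1.87 × 3.7/0.38 = 19.21.
Sorption retards both mechanisms: v_R = v/R = 0.07444 m/day, D_R = D/R = 0.02244 m²/day.
Peak time from v_R²t² + 2D_R t − x² = 0: t = (√(D_R² + v_R²x²) − D_R)/v_R².
√(D_R² + v_R²x²) = √(0.02244² + 0.07444² × 88.1²) = 6.558; v_R² = 0.005541.
t = (6.558 − 0.02244)/0.005541 = 1180 days.

1180 days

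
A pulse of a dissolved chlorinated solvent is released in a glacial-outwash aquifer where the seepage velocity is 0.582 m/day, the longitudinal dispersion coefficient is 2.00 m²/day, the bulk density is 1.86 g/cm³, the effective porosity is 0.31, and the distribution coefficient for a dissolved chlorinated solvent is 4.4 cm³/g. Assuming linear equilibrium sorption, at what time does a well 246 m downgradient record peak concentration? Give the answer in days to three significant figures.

Retardation factor R = 1 + ρ_b·K_d/n = 1 + 1.86 × 4.4/0.31 = 27.40.
Sorption retards both mechanisms: v_R = v/R = 0.02124 m/day, D_R = D/R = 0.07299 m²/day.
Peak time from v_R²t² + 2D_R t − x² = 0: t = (√(D_R² + v_R²x²) − D_R)/v_R².
√(D_R² + v_R²x²) = √(0.07299² + 0.02124² × 246²) = 5.226; v_R² = 0.0004511.
t = (5.226 − 0.07299)/0.0004511 = 11400 days.

11400 days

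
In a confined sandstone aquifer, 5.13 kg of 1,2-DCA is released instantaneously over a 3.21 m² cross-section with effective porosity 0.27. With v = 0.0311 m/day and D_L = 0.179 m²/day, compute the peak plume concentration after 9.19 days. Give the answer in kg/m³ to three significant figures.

1.30 kg/m³

The peak of an instantaneous 1D plume sits at x = vt; there the Gaussian factor is 1 and C_max = M/(n_e·A·√(4πDt)), where n_e·A is the pore area the mass is dissolved in.
√(4πDt) = √(4π × 0.179 × 9.19) = 4.547 m, so C_max = 5.13/(0.27 × 3.21 × 4.547) = 1.30 kg/m³.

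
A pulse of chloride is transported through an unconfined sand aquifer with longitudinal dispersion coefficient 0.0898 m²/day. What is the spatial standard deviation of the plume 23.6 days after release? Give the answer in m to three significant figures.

2.06 m

Dispersive spreading gives a Gaussian with σ² = 2Dt; advection only shifts the center.
σ = √(2 × 0.0898 × 23.6) = 2.06 m.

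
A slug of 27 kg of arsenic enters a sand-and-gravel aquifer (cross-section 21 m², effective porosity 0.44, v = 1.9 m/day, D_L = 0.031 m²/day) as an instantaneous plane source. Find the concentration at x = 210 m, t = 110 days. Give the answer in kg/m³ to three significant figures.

For an instantaneous plane source, C(x,t) = M/(n_e·A·√(4πDt)) · exp(−(x−vt)²/(4Dt)), with n_e·A the pore (flow) area.
Plume center vt = 1.9 × 110 = 209 m, so the well at 210 m is 1 m downgradient of the peak.
√(4πDt) = 6.546 m, giving peak height M/(n_e·A·√(4πDt)) = 27/(0.44 × 21 × 6.546) = 0.4464 kg/m³.
(x−vt)²/(4Dt) = (1)²/(4 × 0.031 × 110) = 0.07331; exp(−0.07331) = 0.9293.
C = 0.4464 × 0.9293 = 0.415 kg/m³.

0.415 kg/m³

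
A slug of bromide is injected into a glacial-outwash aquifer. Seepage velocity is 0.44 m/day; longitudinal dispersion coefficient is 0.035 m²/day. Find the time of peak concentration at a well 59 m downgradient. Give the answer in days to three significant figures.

For the 1D instantaneous-source solution, setting ∂C/∂t = 0 at fixed x gives v²t² + 2Dt − x² = 0, so t = (√(D² + v²x²) − D)/v².
√(D² + v²x²) = √(0.035² + 0.44² × 59²) = 25.96; v² = 0.1936.
t = (25.96 − 0.035)/0.1936 = 134 days (vs. the pure-advection estimate x/v = 134 d).

134 days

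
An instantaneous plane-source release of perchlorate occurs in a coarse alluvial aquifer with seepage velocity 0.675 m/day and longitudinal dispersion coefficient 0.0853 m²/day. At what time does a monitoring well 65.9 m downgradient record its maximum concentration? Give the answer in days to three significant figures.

97.4 days

For the 1D instantaneous-source solution, setting ∂C/∂t = 0 at fixed x gives v²t² + 2Dt − x² = 0, so t = (√(D² + v²x²) − D)/v².
√(D² + v²x²) = √(0.0853² + 0.675² × 65.9²) = 44.48; v² = 0.455625.
t = (44.48 − 0.0853)/0.455625 = 97.4 days (vs. the pure-advection estimate x/v = 97.6 d).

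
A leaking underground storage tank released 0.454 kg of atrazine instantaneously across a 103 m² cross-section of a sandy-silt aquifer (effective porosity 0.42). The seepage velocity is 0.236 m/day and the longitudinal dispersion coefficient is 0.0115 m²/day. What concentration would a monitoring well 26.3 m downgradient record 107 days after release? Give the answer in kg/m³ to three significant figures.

0.00214 kg/m³

For an instantaneous plane source, C(x,t) = M/(n_e·A·√(4πDt)) · exp(−(x−vt)²/(4Dt)), with n_e·A the pore (flow) area.
Plume center vt = 0.236 × 107 = 25.252 m, so the well at 26.3 m is 1.048 m downgradient of the peak.
√(4πDt) = 3.932 m, giving peak height M/(n_e·A·√(4πDt)) = 0.454/(0.42 × 103 × 3.932) = 0.002669 kg/m³.
(x−vt)²/(4Dt) = (1.048)²/(4 × 0.0115 × 107) = 0.2231; exp(−0.2231) = 0.8000.
C = 0.002669 × 0.8000 = 0.00214 kg/m³.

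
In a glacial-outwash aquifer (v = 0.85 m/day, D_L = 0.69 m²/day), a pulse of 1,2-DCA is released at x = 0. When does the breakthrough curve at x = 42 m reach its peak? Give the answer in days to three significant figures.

For the 1D instantaneous-source solution, setting ∂C/∂t = 0 at fixed x gives v²t² + 2Dt − x² = 0, so t = (√(D² + v²x²) − D)/v².
√(D² + v²x²) = √(0.69² + 0.85² × 42²) = 35.71; v² = 0.7225.
t = (35.71 − 0.69)/0.7225 = 48.5 days (vs. the pure-advection estimate x/v = 49.4 d).

48.5 days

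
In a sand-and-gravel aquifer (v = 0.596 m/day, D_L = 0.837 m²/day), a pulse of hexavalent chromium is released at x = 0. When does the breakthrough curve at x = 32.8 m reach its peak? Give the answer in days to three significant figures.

For the 1D instantaneous-source solution, setting ∂C/∂t = 0 at fixed x gives v²t² + 2Dt − x² = 0, so t = (√(D² + v²x²) − D)/v².
√(D² + v²x²) = √(0.837² + 0.596² × 32.8²) = 19.57; v² = 0.355216.
t = (19.57 − 0.837)/0.355216 = 52.7 days (vs. the pure-advection estimate x/v = 55.0 d).

52.7 days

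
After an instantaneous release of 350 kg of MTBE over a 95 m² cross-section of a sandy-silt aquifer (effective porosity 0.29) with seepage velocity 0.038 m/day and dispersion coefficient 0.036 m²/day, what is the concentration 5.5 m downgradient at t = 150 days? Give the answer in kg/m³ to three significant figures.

For an instantaneous plane source, C(x,t) = M/(n_e·A·√(4πDt)) · exp(−(x−vt)²/(4Dt)), with n_e·A the pore (flow) area.
Plume center vt = 0.038 × 150 = 5.7 m, so the well at 5.5 m is 0.2 m upgradient of the peak.
√(4πDt) = 8.238 m, giving peak height M/(n_e·A·√(4πDt)) = 350/(0.29 × 95 × 8.238) = 1.542 kg/m³.
(x−vt)²/(4Dt) = (-0.2)²/(4 × 0.036 × 150) = 0.001852; exp(−0.001852) = 0.9981.
C = 1.542 × 0.9981 = 1.54 kg/m³.

1.54 kg/m³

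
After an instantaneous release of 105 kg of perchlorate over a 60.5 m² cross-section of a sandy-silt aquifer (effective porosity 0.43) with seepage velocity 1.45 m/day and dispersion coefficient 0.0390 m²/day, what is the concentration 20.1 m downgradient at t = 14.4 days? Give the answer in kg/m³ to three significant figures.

1.16 kg/m³

For an instantaneous plane source, C(x,t) = M/(n_e·A·√(4πDt)) · exp(−(x−vt)²/(4Dt)), with n_e·A the pore (flow) area.
Plume center vt = 1.45 × 14.4 = 20.88 m, so the well at 20.1 m is 0.78 m upgradient of the peak.
√(4πDt) = 2.657 m, giving peak height M/(n_e·A·√(4πDt)) = 105/(0.43 × 60.5 × 2.657) = 1.519 kg/m³.
(x−vt)²/(4Dt) = (-0.78)²/(4 × 0.0390 × 14.4) = 0.2708; exp(−0.2708) = 0.7628.
C = 1.519 × 0.7628 = 1.16 kg/m³.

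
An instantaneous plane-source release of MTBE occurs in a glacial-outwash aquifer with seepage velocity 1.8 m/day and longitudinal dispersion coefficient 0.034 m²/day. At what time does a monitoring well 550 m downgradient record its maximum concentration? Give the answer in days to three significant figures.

306 days

For the 1D instantaneous-source solution, setting ∂C/∂t = 0 at fixed x gives v²t² + 2Dt − x² = 0, so t = (√(D² + v²x²) − D)/v².
√(D² + v²x²) = √(0.034² + 1.8² × 550²) = 990.0; v² = 3.24.
t = (990.0 − 0.034)/3.24 = 306 days (vs. the pure-advection estimate x/v = 306 d).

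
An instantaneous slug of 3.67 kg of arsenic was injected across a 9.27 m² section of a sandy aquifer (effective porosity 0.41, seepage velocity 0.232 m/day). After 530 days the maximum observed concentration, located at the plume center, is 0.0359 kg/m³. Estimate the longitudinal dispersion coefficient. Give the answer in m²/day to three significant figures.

0.109 m²/day

At the plume center C_max = M/(n_e·A·√(4πDt)), so D = M²/(4πt·(n_e·A·C_max)²).
n_e·A·C_max = 0.41 × 9.27 × 0.0359 = 0.1364 kg/m.
D = 3.67²/(4π × 530 × 0.1364²) = 0.109 m²/day.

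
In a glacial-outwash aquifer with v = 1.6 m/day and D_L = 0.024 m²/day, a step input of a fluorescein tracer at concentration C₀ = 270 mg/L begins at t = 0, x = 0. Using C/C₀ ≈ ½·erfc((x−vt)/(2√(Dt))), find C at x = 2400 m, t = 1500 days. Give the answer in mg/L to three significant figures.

For a continuous step input, C/C₀ ≈ ½·erfc((x−vt)/(2√(Dt))).
vt = 1.6 × 1500 = 2400 m and 2√(Dt) = 2√(0.024 × 1500) = 12.00 m.
Argument (x−vt)/(2√(Dt)) = (2400 − 2400)/12.00 = 0; ½·erfc(0) = 0.5000.
C = 270 × 0.5000 = 135 mg/L.

135 mg/L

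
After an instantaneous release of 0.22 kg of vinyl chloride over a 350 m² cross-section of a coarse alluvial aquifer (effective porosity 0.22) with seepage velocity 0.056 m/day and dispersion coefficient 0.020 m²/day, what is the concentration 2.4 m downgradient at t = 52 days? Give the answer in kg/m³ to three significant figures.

0.000742 kg/m³

For an instantaneous plane source, C(x,t) = M/(n_e·A·√(4πDt)) · exp(−(x−vt)²/(4Dt)), with n_e·A the pore (flow) area.
Plume center vt = 0.056 × 52 = 2.912 m, so the well at 2.4 m is 0.512 m upgradient of the peak.
√(4πDt) = 3.615 m, giving peak height M/(n_e·A·√(4πDt)) = 0.22/(0.22 × 350 × 3.615) = 0.0007904 kg/m³.
(x−vt)²/(4Dt) = (-0.512)²/(4 × 0.020 × 52) = 0.06302; exp(−0.06302) = 0.9389.
C = 0.0007904 × 0.9389 = 0.000742 kg/m³.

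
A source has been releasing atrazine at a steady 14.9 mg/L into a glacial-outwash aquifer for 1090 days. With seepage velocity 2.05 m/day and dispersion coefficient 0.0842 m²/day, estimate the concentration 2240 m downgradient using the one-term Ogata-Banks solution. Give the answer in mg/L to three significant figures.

5.10 mg/L

For a continuous step input, C/C₀ ≈ ½·erfc((x−vt)/(2√(Dt))).
vt = 2.05 × 1090 = 2234.5 m and 2√(Dt) = 2√(0.0842 × 1090) = 19.16 m.
Argument (x−vt)/(2√(Dt)) = (2240 − 2234.5)/19.16 = 0.2871; ½·erfc(0.2871) = 0.3424.
C = 14.9 × 0.3424 = 5.10 mg/L.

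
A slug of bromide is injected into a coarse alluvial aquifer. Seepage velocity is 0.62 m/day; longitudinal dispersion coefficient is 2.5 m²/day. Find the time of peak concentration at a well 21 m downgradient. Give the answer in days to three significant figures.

For the 1D instantaneous-source solution, setting ∂C/∂t = 0 at fixed x gives v²t² + 2Dt − x² = 0, so t = (√(D² + v²x²) − D)/v².
√(D² + v²x²) = √(2.5² + 0.62² × 21²) = 13.26; v² = 0.3844.
t = (13.26 − 2.5)/0.3844 = 28.0 days (vs. the pure-advection estimate x/v = 33.9 d).

28.0 days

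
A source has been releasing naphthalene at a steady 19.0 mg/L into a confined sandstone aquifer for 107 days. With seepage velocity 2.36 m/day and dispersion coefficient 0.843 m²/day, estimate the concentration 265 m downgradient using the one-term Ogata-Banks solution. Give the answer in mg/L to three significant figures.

For a continuous step input, C/C₀ ≈ ½·erfc((x−vt)/(2√(Dt))).
vt = 2.36 × 107 = 252.52 m and 2√(Dt) = 2√(0.843 × 107) = 18.99 m.
Argument (x−vt)/(2√(Dt)) = (265 − 252.52)/18.99 = 0.6572; ½·erfc(0.6572) = 0.1763.
C = 19.0 × 0.1763 = 3.35 mg/L.

3.35 mg/L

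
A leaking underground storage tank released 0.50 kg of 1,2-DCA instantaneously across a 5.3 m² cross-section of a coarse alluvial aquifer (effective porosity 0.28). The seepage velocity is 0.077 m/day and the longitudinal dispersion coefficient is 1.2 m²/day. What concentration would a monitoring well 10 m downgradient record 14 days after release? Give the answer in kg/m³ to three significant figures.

For an instantaneous plane source, C(x,t) = M/(n_e·A·√(4πDt)) · exp(−(x−vt)²/(4Dt)), with n_e·A the pore (flow) area.
Plume center vt = 0.077 × 14 = 1.078 m, so the well at 10 m is 8.922 m downgradient of the peak.
√(4πDt) = 14.53 m, giving peak height M/(n_e·A·√(4πDt)) = 0.50/(0.28 × 5.3 × 14.53) = 0.02319 kg/m³.
(x−vt)²/(4Dt) = (8.922)²/(4 × 1.2 × 14) = 1.185; exp(−1.185) = 0.3057.
C = 0.02319 × 0.3057 = 0.00709 kg/m³.

0.00709 kg/m³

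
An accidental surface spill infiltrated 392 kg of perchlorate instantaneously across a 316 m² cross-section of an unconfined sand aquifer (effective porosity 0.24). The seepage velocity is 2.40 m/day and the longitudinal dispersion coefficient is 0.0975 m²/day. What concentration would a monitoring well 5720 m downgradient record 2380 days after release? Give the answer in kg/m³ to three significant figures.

0.0893 kg/m³

For an instantaneous plane source, C(x,t) = M/(n_e·A·√(4πDt)) · exp(−(x−vt)²/(4Dt)), with n_e·A the pore (flow) area.
Plume center vt = 2.40 × 2380 = 5712 m, so the well at 5720 m is 8 m downgradient of the peak.
√(4πDt) = 54.00 m, giving peak height M/(n_e·A·√(4πDt)) = 392/(0.24 × 316 × 54.00) = 0.09572 kg/m³.
(x−vt)²/(4Dt) = (8)²/(4 × 0.0975 × 2380) = 0.06895; exp(−0.06895) = 0.9334.
C = 0.09572 × 0.9334 = 0.0893 kg/m³.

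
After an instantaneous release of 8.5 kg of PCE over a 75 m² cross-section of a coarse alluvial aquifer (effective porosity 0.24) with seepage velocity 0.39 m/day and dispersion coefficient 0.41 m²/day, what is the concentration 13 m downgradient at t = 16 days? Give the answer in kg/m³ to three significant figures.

0.00911 kg/m³

For an instantaneous plane source, C(x,t) = M/(n_e·A·√(4πDt)) · exp(−(x−vt)²/(4Dt)), with n_e·A the pore (flow) area.
Plume center vt = 0.39 × 16 = 6.24 m, so the well at 13 m is 6.76 m downgradient of the peak.
√(4πDt) = 9.079 m, giving peak height M/(n_e·A·√(4πDt)) = 8.5/(0.24 × 75 × 9.079) = 0.05201 kg/m³.
(x−vt)²/(4Dt) = (6.76)²/(4 × 0.41 × 16) = 1.742; exp(−1.742) = 0.1752.
C = 0.05201 × 0.1752 = 0.00911 kg/m³.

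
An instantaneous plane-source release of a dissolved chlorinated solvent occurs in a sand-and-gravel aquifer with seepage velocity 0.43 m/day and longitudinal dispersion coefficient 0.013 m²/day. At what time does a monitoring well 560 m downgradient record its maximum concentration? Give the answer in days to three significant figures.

For the 1D instantaneous-source solution, setting ∂C/∂t = 0 at fixed x gives v²t² + 2Dt − x² = 0, so t = (√(D² + v²x²) − D)/v².
√(D² + v²x²) = √(0.013² + 0.43² × 560²) = 240.8; v² = 0.1849.
t = (240.8 − 0.013)/0.1849 = 1300 days (vs. the pure-advection estimate x/v = 1300 d).

1300 days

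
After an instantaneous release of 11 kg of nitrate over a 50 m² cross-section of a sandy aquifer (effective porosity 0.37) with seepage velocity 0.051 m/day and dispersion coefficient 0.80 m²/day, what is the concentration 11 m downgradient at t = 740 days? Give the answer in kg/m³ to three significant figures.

0.00510 kg/m³

For an instantaneous plane source, C(x,t) = M/(n_e·A·√(4πDt)) · exp(−(x−vt)²/(4Dt)), with n_e·A the pore (flow) area.
Plume center vt = 0.051 × 740 = 37.74 m, so the well at 11 m is 26.74 m upgradient of the peak.
√(4πDt) = 86.25 m, giving peak height M/(n_e·A·√(4πDt)) = 11/(0.37 × 50 × 86.25) = 0.006894 kg/m³.
(x−vt)²/(4Dt) = (-26.74)²/(4 × 0.80 × 740) = 0.3020; exp(−0.3020) = 0.7393.
C = 0.006894 × 0.7393 = 0.00510 kg/m³.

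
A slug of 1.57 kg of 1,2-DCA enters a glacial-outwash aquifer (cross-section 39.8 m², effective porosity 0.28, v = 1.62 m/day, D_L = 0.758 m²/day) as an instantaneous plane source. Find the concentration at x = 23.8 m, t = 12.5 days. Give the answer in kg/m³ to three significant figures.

0.00926 kg/m³

For an instantaneous plane source, C(x,t) = M/(n_e·A·√(4πDt)) · exp(−(x−vt)²/(4Dt)), with n_e·A the pore (flow) area.
Plume center vt = 1.62 × 12.5 = 20.25 m, so the well at 23.8 m is 3.55 m downgradient of the peak.
√(4πDt) = 10.91 m, giving peak height M/(n_e·A·√(4πDt)) = 1.57/(0.28 × 39.8 × 10.91) = 0.01291 kg/m³.
(x−vt)²/(4Dt) = (3.55)²/(4 × 0.758 × 12.5) = 0.3325; exp(−0.3325) = 0.7171.
C = 0.01291 × 0.7171 = 0.00926 kg/m³.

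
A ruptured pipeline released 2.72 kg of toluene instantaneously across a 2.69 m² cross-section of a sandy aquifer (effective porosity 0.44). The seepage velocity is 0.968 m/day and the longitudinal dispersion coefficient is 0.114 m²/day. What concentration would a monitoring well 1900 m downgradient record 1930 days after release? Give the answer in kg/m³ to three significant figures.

For an instantaneous plane source, C(x,t) = M/(n_e·A·√(4πDt)) · exp(−(x−vt)²/(4Dt)), with n_e·A the pore (flow) area.
Plume center vt = 0.968 × 1930 = 1868.24 m, so the well at 1900 m is 31.76 m downgradient of the peak.
√(4πDt) = 52.58 m, giving peak height M/(n_e·A·√(4πDt)) = 2.72/(0.44 × 2.69 × 52.58) = 0.04371 kg/m³.
(x−vt)²/(4Dt) = (31.76)²/(4 × 0.114 × 1930) = 1.146; exp(−1.146) = 0.3179.
C = 0.04371 × 0.3179 = 0.0139 kg/m³.

0.0139 kg/m³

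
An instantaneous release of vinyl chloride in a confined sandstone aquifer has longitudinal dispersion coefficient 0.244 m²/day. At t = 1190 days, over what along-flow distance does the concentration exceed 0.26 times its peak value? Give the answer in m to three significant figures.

79.1 m

The plume is Gaussian with σ = √(2Dt) = √(2 × 0.244 × 1190) = 24.10 m.
C/C_peak = exp(−Δx²/(2σ²)) = 0.26 ⇒ Δx = σ·√(−2 ln 0.26) = 24.10 × 1.641 = 39.55 m.
Width = 2Δx = 79.1 m.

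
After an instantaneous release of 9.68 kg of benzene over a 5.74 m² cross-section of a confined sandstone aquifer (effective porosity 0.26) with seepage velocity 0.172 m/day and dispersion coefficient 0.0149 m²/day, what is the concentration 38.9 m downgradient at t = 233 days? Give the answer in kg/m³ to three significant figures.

0.889 kg/m³

For an instantaneous plane source, C(x,t) = M/(n_e·A·√(4πDt)) · exp(−(x−vt)²/(4Dt)), with n_e·A the pore (flow) area.
Plume center vt = 0.172 × 233 = 40.076 m, so the well at 38.9 m is 1.176 m upgradient of the peak.
√(4πDt) = 6.605 m, giving peak height M/(n_e·A·√(4πDt)) = 9.68/(0.26 × 5.74 × 6.605) = 0.9820 kg/m³.
(x−vt)²/(4Dt) = (-1.176)²/(4 × 0.0149 × 233) = 0.09959; exp(−0.09959) = 0.9052.
C = 0.9820 × 0.9052 = 0.889 kg/m³.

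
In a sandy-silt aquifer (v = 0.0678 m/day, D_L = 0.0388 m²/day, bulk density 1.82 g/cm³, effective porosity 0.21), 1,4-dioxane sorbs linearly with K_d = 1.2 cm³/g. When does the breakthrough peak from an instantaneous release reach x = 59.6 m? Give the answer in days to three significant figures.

9930 days

Retardation factor R = 1 + ρ_b·K_d/n = 1 + 1.82 × 1.2/0.21 = 11.40.
Sorption retards both mechanisms: v_R = v/R = 0.005947 m/day, D_R = D/R = 0.003404 m²/day.
Peak time from v_R²t² + 2D_R t − x² = 0: t = (√(D_R² + v_R²x²) − D_R)/v_R².
√(D_R² + v_R²x²) = √(0.003404² + 0.005947² × 59.6²) = 0.3545; v_R² = 3.537e-05.
t = (0.3545 − 0.003404)/3.537e-05 = 9930 days.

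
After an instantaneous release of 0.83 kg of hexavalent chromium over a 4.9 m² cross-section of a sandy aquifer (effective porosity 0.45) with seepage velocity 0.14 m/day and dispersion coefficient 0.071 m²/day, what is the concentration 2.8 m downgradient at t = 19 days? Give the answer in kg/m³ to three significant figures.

For an instantaneous plane source, C(x,t) = M/(n_e·A·√(4πDt)) · exp(−(x−vt)²/(4Dt)), with n_e·A the pore (flow) area.
Plume center vt = 0.14 × 19 = 2.66 m, so the well at 2.8 m is 0.14 m downgradient of the peak.
√(4πDt) = 4.117 m, giving peak height M/(n_e·A·√(4πDt)) = 0.83/(0.45 × 4.9 × 4.117) = 0.09143 kg/m³.
(x−vt)²/(4Dt) = (0.14)²/(4 × 0.071 × 19) = 0.003632; exp(−0.003632) = 0.9964.
C = 0.09143 × 0.9964 = 0.0911 kg/m³.

0.0911 kg/m³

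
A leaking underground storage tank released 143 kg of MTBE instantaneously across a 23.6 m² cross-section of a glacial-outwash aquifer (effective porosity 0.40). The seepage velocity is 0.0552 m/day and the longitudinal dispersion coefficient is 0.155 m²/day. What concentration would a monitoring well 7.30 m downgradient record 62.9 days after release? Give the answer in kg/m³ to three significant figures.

0.940 kg/m³

For an instantaneous plane source, C(x,t) = M/(n_e·A·√(4πDt)) · exp(−(x−vt)²/(4Dt)), with n_e·A the pore (flow) area.
Plume center vt = 0.0552 × 62.9 = 3.47208 m, so the well at 7.30 m is 3.82792 m downgradient of the peak.
√(4πDt) = 11.07 m, giving peak height M/(n_e·A·√(4πDt)) = 143/(0.40 × 23.6 × 11.07) = 1.368 kg/m³.
(x−vt)²/(4Dt) = (3.82792)²/(4 × 0.155 × 62.9) = 0.3757; exp(−0.3757) = 0.6868.
C = 1.368 × 0.6868 = 0.940 kg/m³.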